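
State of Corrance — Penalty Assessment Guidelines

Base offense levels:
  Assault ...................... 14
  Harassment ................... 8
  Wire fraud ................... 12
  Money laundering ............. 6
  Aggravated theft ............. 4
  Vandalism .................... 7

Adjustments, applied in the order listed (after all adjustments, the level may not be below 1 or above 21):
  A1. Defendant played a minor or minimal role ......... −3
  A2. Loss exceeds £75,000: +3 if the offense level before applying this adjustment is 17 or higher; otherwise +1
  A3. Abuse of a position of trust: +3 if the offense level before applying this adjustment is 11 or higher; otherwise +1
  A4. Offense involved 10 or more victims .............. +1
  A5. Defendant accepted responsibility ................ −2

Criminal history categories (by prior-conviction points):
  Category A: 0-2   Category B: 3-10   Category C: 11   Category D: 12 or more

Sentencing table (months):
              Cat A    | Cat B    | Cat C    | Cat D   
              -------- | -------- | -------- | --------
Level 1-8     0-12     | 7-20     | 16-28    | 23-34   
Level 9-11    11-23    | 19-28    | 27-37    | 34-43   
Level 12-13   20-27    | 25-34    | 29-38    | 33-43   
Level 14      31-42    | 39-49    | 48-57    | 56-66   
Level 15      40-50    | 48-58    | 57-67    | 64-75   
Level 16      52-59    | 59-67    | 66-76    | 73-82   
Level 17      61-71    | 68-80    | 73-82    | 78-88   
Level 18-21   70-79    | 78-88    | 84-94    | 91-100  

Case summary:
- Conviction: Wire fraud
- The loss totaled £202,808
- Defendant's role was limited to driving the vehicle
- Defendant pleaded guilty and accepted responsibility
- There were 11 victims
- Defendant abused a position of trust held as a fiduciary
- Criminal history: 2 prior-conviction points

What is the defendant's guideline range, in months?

11-23 months

Base offense level for wire fraud: 12.
A1 applies: 12 − 3 = 9.
A2 applies (level before this adjustment is 9 < 17, so +1): 9 + 1 = 10.
A3 applies (level before this adjustment is 10 < 11, so +1): 10 + 1 = 11.
A4 applies: 11 + 1 = 12.
A5 applies: 12 − 2 = 10.
Final offense level: 10.
Criminal history: 2 prior points → Category A (0-2).
Level 10 falls in the 9-11 band.
Grid: Level 9-11 × Category A = 11-23 months.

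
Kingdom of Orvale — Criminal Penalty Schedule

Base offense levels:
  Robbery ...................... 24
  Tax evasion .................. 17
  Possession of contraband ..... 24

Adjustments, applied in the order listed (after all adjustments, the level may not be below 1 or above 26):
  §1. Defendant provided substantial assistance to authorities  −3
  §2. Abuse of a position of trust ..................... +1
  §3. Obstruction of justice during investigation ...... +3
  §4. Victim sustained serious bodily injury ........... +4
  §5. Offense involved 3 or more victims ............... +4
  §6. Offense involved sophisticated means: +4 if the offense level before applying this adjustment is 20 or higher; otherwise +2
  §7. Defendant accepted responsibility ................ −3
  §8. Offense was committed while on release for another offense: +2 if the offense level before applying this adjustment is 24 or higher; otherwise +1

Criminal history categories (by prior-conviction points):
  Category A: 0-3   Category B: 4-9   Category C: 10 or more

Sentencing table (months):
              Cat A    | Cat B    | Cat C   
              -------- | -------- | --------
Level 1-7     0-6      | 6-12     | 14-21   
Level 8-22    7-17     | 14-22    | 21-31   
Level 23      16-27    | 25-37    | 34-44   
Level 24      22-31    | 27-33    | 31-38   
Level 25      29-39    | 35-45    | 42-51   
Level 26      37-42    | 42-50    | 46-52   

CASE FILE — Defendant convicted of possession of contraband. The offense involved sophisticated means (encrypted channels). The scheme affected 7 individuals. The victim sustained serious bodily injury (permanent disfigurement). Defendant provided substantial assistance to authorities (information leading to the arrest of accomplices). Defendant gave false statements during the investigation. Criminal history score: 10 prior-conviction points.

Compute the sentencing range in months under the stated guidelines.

46-52 months

Base offense level for possession of contraband: 24.
§1 applies: 24 − 3 = 21.
§3 applies: 21 + 3 = 24.
§4 applies: 24 + 4 = 28.
§5 applies: 28 + 4 = 32.
§6 applies (level before this adjustment is 32 ≥ 20, so +4): 32 + 4 = 36.
§7 does not apply.
Level 36 exceeds the maximum of 26; capped at 26.
Final offense level: 26.
Criminal history: 10 prior points → Category C (10+).
Level 26 falls in the 26 band.
Grid: Level 26 × Category C = 46-52 months.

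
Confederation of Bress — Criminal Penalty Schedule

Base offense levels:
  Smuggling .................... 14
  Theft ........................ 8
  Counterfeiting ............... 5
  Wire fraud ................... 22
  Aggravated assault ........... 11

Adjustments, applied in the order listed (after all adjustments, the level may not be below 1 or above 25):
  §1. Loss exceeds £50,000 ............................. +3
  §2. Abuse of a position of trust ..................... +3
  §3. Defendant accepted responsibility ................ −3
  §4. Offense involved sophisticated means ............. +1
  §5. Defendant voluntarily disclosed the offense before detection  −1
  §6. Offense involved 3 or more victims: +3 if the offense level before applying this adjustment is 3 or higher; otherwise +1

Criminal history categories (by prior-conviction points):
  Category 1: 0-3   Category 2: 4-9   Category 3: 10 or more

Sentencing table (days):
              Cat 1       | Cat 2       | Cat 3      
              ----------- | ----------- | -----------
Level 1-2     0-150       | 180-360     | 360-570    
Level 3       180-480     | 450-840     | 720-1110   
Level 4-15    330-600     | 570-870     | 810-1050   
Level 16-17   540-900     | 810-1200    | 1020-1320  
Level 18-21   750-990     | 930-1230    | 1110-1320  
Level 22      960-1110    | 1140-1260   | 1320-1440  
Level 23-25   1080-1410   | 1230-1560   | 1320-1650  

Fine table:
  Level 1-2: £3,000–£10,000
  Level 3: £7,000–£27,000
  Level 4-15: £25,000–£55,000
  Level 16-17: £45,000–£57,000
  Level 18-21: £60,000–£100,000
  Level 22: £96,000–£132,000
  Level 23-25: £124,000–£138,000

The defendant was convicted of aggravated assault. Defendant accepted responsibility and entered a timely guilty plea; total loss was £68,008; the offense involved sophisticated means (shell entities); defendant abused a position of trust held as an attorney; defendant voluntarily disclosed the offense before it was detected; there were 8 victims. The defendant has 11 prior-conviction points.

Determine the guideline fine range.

£45,000–£57,000

Base offense level for aggravated assault: 11.
§1 applies: 11 + 3 = 14.
§2 applies: 14 + 3 = 17.
§3 applies: 17 − 3 = 14.
§4 applies: 14 + 1 = 15.
§5 applies: 15 − 1 = 14.
§6 applies (level before this adjustment is 14 ≥ 3, so +3): 14 + 3 = 17.
Final offense level: 17.
Level 17 falls in the 16-17 band.
Fine table: Level 16-17 → £45,000–£57,000.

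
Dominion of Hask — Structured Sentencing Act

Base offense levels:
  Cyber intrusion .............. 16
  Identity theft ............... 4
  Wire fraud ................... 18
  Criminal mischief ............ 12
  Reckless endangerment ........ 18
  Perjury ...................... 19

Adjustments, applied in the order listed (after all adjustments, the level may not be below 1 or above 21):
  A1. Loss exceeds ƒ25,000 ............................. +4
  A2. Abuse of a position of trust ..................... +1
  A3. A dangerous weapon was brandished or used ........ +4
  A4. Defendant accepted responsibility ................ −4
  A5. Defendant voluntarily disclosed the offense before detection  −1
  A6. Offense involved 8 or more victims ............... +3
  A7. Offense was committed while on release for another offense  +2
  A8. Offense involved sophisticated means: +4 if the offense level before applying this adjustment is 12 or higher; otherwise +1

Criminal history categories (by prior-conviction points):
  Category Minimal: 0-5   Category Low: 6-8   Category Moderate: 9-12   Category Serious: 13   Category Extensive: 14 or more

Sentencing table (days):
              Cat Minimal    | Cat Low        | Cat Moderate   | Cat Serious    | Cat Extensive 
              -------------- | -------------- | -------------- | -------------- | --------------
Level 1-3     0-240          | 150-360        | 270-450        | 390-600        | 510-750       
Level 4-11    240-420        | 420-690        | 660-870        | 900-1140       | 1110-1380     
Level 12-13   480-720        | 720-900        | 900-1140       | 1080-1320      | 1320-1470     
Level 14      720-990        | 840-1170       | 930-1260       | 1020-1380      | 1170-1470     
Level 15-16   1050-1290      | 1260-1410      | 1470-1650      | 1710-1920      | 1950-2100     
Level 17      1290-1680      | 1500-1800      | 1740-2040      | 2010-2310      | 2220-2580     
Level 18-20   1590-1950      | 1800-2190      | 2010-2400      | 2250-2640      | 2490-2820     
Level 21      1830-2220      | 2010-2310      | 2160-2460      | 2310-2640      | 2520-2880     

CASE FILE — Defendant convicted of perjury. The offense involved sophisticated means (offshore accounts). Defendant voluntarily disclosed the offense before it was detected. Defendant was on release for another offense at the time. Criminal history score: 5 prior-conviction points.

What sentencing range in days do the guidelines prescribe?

Base offense level for perjury: 19.
A1 does not apply.
A2 does not apply.
A4 does not apply.
A5 applies: 19 − 1 = 18.
A7 applies: 18 + 2 = 20.
A8 applies (level before this adjustment is 20 ≥ 12, so +4): 20 + 4 = 24.
Level 24 exceeds the maximum of 21; capped at 21.
Final offense level: 21.
Criminal history: 5 prior points → Category Minimal (0-5).
Level 21 falls in the 21 band.
Grid: Level 21 × Category Minimal = 1830-2220 days.

1830-2220 days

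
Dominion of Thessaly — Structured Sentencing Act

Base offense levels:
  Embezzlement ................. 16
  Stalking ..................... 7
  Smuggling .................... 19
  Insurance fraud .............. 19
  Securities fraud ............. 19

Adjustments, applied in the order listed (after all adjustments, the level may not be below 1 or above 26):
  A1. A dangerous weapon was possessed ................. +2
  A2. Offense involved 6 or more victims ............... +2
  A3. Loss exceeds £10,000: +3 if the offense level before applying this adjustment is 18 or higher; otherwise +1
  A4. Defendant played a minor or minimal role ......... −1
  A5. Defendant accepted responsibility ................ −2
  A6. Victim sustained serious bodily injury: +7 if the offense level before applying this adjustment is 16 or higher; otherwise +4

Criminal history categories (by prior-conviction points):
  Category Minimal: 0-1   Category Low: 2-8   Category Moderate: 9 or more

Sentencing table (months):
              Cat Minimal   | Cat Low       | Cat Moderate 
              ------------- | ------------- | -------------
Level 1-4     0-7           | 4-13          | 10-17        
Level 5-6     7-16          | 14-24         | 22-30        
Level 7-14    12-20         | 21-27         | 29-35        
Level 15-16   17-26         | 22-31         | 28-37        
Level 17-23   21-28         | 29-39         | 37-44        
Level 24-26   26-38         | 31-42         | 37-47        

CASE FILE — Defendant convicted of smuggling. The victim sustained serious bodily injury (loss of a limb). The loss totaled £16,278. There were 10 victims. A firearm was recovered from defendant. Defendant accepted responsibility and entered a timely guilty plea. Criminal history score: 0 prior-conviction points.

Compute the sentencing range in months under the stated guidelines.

26-38 months

Base offense level for smuggling: 19.
A1 applies: 19 + 2 = 21.
A2 applies: 21 + 2 = 23.
A3 applies (level before this adjustment is 23 ≥ 18, so +3): 23 + 3 = 26.
A4 does not apply.
A5 applies: 26 − 2 = 24.
A6 applies (level before this adjustment is 24 ≥ 16, so +7): 24 + 7 = 31.
Level 31 exceeds the maximum of 26; capped at 26.
Final offense level: 26.
Criminal history: 0 prior points → Category Minimal (0-1).
Level 26 falls in the 24-26 band.
Grid: Level 24-26 × Category Minimal = 26-38 months.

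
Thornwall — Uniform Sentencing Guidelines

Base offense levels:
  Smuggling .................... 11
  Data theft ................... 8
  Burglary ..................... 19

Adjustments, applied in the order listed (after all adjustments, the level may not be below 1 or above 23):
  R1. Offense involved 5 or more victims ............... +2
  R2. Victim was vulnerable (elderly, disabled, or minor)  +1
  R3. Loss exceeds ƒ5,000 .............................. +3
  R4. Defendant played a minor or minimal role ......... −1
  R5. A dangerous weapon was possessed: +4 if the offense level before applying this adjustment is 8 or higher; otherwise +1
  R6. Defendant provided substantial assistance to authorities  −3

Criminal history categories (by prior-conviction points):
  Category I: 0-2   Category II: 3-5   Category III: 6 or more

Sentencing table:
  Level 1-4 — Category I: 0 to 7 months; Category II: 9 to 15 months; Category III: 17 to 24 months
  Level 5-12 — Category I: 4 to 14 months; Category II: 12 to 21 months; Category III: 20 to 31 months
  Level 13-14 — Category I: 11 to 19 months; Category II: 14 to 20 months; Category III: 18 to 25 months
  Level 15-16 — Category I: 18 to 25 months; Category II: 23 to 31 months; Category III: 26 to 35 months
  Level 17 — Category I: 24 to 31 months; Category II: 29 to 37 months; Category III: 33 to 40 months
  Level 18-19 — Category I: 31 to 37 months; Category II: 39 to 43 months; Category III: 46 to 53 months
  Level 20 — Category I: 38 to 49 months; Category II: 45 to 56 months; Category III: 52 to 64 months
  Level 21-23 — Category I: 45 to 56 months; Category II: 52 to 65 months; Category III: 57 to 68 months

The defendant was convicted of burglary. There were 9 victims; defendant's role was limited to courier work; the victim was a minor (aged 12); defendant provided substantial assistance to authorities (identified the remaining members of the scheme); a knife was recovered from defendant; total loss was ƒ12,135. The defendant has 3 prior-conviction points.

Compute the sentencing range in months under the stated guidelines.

Base offense level for burglary: 19.
R1 applies: 19 + 2 = 21.
R2 applies: 21 + 1 = 22.
R3 applies: 22 + 3 = 25.
R4 applies: 25 − 1 = 24.
R5 applies (level before this adjustment is 24 ≥ 8, so +4): 24 + 4 = 28.
R6 applies: 28 − 3 = 25.
Level 25 exceeds the maximum of 23; capped at 23.
Final offense level: 23.
Criminal history: 3 prior points → Category II (3-5).
Level 23 falls in the 21-23 band.
Grid: Level 21-23 × Category II = 52-65 months.

52-65 months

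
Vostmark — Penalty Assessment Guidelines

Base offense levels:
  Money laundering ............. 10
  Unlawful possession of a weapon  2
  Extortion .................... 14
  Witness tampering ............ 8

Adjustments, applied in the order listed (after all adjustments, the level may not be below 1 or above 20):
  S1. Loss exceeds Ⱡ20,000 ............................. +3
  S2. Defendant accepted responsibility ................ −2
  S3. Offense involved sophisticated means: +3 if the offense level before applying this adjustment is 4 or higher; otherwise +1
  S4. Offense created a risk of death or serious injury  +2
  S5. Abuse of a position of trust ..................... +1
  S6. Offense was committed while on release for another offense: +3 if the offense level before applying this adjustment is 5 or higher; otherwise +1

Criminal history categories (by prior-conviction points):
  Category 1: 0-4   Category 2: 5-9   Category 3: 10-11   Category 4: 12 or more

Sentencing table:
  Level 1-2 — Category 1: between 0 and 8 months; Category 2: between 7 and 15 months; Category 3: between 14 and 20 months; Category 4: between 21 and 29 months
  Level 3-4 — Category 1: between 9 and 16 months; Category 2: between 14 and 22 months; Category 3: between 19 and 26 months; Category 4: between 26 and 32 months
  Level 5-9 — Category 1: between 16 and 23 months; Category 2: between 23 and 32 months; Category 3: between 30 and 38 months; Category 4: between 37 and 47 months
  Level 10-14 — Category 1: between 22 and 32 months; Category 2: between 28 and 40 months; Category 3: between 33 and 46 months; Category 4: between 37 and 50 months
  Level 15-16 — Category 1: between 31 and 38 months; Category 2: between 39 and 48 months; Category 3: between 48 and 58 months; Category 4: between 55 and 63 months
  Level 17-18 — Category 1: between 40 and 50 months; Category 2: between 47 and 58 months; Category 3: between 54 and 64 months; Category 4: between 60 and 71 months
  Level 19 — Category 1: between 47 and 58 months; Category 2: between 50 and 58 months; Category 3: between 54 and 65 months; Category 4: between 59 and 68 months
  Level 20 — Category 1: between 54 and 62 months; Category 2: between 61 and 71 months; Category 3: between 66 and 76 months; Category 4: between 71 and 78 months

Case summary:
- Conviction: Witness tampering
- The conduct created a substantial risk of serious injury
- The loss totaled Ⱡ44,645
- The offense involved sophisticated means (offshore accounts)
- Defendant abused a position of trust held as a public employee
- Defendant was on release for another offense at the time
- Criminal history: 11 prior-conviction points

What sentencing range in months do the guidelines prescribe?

66-76 months

Base offense level for witness tampering: 8.
S1 applies: 8 + 3 = 11.
S2 does not apply.
S3 applies (level before this adjustment is 11 ≥ 4, so +3): 11 + 3 = 14.
S4 applies: 14 + 2 = 16.
S5 applies: 16 + 1 = 17.
S6 applies (level before this adjustment is 17 ≥ 5, so +3): 17 + 3 = 20.
Final offense level: 20.
Criminal history: 11 prior points → Category 3 (10-11).
Level 20 falls in the 20 band.
Grid: Level 20 × Category 3 = 66-76 months.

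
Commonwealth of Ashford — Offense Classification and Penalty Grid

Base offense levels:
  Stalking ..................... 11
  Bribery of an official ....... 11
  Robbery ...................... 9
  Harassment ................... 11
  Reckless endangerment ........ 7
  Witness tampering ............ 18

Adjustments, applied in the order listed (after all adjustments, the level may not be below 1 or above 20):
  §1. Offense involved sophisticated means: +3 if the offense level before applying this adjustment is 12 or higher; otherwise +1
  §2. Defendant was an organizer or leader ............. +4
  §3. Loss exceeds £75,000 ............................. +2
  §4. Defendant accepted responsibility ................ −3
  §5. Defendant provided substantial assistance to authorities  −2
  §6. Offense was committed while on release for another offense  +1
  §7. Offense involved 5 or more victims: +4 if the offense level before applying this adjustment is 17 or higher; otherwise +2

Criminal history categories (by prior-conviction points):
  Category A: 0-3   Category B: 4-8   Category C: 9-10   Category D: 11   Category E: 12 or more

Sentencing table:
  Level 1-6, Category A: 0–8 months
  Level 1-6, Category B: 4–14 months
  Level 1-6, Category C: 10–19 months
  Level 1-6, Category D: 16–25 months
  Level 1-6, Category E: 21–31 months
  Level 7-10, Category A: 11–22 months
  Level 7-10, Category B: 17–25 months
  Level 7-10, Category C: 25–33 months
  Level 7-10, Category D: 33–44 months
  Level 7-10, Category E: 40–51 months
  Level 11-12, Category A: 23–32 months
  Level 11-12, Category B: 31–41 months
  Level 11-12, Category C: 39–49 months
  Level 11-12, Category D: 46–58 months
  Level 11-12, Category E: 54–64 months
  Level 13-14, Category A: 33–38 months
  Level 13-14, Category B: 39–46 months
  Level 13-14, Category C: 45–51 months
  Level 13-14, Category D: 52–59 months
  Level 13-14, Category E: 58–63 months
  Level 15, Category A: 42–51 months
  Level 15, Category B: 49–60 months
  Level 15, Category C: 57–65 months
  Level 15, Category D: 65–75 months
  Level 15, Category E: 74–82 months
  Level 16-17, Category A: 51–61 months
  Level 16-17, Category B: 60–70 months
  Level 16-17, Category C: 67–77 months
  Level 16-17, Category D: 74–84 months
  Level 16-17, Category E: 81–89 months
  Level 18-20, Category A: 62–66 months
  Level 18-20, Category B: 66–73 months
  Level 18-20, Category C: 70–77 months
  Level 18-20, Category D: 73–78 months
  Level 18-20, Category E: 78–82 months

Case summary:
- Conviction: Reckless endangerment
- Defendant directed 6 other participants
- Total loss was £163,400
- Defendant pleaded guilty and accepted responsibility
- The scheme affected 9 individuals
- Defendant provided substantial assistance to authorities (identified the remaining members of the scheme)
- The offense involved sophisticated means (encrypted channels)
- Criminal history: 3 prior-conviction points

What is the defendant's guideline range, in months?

23-32 months

Base offense level for reckless endangerment: 7.
§1 applies (level before this adjustment is 7 < 12, so +1): 7 + 1 = 8.
§2 applies: 8 + 4 = 12.
§3 applies: 12 + 2 = 14.
§4 applies: 14 − 3 = 11.
§5 applies: 11 − 2 = 9.
§6 does not apply.
§7 applies (level before this adjustment is 9 < 17, so +2): 9 + 2 = 11.
Final offense level: 11.
Criminal history: 3 prior points → Category A (0-3).
Level 11 falls in the 11-12 band.
Grid: Level 11-12 × Category A = 23-32 months.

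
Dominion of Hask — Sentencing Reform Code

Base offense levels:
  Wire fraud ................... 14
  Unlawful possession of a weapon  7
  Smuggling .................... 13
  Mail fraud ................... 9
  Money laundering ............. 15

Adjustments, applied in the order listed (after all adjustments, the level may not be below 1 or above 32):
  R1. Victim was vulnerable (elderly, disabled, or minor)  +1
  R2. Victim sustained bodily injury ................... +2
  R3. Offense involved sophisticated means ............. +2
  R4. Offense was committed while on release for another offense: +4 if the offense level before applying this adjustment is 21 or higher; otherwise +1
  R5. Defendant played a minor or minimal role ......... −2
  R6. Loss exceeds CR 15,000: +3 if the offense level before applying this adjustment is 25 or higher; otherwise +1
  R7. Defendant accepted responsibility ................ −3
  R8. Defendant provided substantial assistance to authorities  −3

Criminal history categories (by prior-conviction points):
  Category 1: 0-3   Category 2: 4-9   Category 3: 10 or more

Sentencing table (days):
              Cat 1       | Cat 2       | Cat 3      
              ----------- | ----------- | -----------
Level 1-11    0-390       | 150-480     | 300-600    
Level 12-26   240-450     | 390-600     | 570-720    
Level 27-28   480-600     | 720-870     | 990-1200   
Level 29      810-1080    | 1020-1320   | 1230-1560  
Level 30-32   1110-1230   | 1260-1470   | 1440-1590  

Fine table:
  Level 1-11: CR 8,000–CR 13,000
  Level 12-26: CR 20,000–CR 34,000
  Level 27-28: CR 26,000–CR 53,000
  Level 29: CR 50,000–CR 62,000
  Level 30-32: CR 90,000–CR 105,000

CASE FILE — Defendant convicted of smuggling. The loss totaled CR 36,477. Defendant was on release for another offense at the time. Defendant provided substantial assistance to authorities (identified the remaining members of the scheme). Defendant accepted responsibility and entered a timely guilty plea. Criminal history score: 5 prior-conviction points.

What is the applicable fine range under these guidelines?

Base offense level for smuggling: 13.
R2 does not apply.
R3 does not apply.
R4 applies (level before this adjustment is 13 < 21, so +1): 13 + 1 = 14.
R5 does not apply.
R6 applies (level before this adjustment is 14 < 25, so +1): 14 + 1 = 15.
R7 applies: 15 − 3 = 12.
R8 applies: 12 − 3 = 9.
Final offense level: 9.
Level 9 falls in the 1-11 band.
Fine table: Level 1-11 → CR 8,000–CR 13,000.

CR 8,000–CR 13,000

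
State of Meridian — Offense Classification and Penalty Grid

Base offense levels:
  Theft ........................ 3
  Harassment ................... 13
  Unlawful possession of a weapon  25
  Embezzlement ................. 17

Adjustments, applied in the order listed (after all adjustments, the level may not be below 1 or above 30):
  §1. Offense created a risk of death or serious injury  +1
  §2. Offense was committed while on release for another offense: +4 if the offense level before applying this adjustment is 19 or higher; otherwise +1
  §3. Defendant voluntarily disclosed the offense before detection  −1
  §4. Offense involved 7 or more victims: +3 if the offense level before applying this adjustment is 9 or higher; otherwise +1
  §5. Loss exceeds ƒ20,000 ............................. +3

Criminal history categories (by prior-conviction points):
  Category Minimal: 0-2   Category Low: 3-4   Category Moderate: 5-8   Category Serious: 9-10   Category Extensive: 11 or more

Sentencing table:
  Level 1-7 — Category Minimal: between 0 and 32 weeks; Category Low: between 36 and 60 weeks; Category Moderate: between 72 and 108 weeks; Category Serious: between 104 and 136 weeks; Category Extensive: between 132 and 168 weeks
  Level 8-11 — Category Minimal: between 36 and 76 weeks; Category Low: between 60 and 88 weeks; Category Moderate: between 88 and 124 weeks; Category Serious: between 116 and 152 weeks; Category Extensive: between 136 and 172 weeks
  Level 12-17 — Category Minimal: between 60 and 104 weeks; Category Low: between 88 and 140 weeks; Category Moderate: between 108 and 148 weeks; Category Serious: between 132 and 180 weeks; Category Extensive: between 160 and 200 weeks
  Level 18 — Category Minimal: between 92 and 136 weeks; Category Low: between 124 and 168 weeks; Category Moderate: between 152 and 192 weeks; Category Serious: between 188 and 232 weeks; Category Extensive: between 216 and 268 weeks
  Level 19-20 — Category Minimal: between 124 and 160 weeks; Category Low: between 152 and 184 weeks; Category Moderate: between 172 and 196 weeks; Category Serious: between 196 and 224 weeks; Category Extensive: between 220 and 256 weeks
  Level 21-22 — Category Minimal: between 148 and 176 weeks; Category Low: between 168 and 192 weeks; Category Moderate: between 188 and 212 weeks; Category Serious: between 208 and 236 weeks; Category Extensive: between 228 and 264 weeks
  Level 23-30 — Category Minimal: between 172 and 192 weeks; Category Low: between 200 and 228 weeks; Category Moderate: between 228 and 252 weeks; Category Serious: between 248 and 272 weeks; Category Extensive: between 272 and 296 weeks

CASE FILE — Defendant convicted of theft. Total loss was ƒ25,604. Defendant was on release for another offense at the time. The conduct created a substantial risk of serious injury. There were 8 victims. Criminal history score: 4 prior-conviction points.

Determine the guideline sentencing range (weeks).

60-88 weeks

Base offense level for theft: 3.
§1 applies: 3 + 1 = 4.
§2 applies (level before this adjustment is 4 < 19, so +1): 4 + 1 = 5.
§4 applies (level before this adjustment is 5 < 9, so +1): 5 + 1 = 6.
§5 applies: 6 + 3 = 9.
Final offense level: 9.
Criminal history: 4 prior points → Category Low (3-4).
Level 9 falls in the 8-11 band.
Grid: Level 8-11 × Category Low = 60-88 weeks.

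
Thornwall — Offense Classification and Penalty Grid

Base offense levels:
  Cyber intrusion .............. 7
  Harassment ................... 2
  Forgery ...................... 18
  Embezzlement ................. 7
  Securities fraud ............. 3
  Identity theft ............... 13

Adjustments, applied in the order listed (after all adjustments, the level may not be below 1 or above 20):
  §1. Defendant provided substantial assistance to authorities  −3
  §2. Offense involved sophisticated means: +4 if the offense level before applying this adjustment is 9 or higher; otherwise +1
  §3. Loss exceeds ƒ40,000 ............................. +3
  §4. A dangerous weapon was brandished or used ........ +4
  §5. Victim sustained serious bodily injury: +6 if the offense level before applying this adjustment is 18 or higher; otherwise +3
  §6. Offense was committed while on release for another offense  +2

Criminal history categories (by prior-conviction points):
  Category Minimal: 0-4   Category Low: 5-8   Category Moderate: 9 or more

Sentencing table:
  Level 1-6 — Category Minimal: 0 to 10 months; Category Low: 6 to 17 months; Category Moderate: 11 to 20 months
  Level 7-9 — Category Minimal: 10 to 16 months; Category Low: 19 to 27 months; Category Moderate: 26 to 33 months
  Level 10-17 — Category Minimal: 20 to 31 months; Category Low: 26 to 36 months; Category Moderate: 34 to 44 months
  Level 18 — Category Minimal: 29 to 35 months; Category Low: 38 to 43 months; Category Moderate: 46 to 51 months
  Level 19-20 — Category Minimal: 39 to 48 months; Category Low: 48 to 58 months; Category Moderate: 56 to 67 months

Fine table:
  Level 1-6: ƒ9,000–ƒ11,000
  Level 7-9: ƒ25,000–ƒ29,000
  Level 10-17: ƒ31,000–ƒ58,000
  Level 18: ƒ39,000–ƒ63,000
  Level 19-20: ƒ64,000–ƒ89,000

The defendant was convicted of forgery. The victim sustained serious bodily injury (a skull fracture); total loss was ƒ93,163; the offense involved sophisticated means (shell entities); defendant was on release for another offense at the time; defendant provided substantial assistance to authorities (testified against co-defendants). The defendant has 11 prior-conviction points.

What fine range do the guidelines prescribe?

Base offense level for forgery: 18.
§1 applies: 18 − 3 = 15.
§2 applies (level before this adjustment is 15 ≥ 9, so +4): 15 + 4 = 19.
§3 applies: 19 + 3 = 22.
§4 does not apply.
§5 applies (level before this adjustment is 22 ≥ 18, so +6): 22 + 6 = 28.
§6 applies: 28 + 2 = 30.
Level 30 exceeds the maximum of 20; capped at 20.
Final offense level: 20.
Level 20 falls in the 19-20 band.
Fine table: Level 19-20 → ƒ64,000–ƒ89,000.

ƒ64,000–ƒ89,000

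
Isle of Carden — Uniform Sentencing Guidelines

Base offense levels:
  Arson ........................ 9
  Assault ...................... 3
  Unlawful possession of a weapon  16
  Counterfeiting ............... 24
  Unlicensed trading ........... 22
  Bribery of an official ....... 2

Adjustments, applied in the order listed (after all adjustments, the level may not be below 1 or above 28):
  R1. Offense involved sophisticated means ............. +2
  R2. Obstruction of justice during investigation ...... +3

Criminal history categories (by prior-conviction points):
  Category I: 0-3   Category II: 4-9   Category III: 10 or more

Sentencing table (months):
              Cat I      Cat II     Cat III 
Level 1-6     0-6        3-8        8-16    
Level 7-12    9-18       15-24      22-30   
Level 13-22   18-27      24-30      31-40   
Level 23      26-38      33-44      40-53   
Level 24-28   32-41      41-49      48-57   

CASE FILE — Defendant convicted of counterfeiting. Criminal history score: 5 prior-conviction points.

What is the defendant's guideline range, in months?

41-49 months

Base offense level for counterfeiting: 24.
Final offense level: 24.
Criminal history: 5 prior points → Category II (4-9).
Level 24 falls in the 24-28 band.
Grid: Level 24-28 × Category II = 41-49 months.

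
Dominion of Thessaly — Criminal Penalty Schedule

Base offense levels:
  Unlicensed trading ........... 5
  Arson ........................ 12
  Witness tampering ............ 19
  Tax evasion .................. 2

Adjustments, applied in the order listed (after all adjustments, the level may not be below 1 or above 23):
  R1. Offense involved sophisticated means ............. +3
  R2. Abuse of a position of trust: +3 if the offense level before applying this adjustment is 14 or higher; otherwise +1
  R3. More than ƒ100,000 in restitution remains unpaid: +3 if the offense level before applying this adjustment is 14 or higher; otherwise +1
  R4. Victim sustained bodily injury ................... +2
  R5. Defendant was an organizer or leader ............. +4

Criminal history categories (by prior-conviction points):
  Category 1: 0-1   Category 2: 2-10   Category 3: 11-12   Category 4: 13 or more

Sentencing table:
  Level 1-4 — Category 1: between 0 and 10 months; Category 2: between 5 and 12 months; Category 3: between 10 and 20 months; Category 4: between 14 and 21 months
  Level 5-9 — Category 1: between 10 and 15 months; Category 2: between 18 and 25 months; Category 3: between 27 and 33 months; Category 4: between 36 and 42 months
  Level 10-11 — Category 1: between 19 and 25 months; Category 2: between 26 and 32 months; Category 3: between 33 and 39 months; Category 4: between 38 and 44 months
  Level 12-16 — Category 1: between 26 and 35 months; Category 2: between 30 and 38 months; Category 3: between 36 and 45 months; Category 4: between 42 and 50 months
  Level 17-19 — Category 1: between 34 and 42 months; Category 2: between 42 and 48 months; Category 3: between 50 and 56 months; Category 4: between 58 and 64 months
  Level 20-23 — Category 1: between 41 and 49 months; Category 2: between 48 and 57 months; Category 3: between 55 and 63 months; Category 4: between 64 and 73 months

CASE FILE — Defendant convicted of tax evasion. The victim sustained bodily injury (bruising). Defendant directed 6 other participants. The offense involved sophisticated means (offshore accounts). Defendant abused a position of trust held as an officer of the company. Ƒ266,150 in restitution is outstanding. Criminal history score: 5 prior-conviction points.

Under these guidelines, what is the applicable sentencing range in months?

Base offense level for tax evasion: 2.
R1 applies: 2 + 3 = 5.
R2 applies (level before this adjustment is 5 < 14, so +1): 5 + 1 = 6.
R3 applies (level before this adjustment is 6 < 14, so +1): 6 + 1 = 7.
R4 applies: 7 + 2 = 9.
R5 applies: 9 + 4 = 13.
Final offense level: 13.
Criminal history: 5 prior points → Category 2 (2-10).
Level 13 falls in the 12-16 band.
Grid: Level 12-16 × Category 2 = 30-38 months.

30-38 months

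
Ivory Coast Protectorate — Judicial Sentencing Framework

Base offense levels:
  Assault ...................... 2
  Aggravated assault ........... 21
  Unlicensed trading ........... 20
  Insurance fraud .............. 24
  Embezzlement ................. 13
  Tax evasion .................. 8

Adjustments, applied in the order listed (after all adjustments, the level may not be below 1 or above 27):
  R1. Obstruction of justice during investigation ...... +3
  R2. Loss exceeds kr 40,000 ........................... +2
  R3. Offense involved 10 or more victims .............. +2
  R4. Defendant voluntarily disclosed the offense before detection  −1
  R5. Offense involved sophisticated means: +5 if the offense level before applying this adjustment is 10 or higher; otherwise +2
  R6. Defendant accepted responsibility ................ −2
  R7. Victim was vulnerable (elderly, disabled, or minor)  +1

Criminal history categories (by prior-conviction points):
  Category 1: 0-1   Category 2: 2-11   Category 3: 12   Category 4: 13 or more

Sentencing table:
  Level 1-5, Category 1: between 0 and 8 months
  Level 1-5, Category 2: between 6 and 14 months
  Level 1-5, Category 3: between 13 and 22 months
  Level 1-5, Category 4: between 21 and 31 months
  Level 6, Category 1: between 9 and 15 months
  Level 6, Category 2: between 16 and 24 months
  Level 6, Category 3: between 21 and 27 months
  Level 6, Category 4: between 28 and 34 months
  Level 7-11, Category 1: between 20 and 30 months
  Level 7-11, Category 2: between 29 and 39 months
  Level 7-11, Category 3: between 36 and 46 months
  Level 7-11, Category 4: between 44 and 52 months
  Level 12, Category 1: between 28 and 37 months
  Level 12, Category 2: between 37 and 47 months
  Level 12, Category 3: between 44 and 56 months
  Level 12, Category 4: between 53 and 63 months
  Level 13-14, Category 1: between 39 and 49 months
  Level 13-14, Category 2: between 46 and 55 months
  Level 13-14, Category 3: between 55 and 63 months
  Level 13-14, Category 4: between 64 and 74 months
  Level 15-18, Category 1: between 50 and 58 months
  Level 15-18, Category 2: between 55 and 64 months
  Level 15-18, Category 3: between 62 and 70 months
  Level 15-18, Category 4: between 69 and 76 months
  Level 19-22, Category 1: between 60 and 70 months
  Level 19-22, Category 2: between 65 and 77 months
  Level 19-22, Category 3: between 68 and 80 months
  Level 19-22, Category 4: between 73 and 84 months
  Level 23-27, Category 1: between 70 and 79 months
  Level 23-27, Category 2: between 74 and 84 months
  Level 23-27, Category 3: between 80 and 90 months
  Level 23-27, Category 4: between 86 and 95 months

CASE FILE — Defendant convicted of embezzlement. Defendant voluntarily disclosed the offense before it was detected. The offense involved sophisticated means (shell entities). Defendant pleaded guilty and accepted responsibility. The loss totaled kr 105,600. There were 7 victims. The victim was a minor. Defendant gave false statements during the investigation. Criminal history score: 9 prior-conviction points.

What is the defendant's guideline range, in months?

65-77 months

Base offense level for embezzlement: 13.
R1 applies: 13 + 3 = 16.
R2 applies: 16 + 2 = 18.
R4 applies: 18 − 1 = 17.
R5 applies (level before this adjustment is 17 ≥ 10, so +5): 17 + 5 = 22.
R6 applies: 22 − 2 = 20.
R7 applies: 20 + 1 = 21.
Final offense level: 21.
Criminal history: 9 prior points → Category 2 (2-11).
Level 21 falls in the 19-22 band.
Grid: Level 19-22 × Category 2 = 65-77 months.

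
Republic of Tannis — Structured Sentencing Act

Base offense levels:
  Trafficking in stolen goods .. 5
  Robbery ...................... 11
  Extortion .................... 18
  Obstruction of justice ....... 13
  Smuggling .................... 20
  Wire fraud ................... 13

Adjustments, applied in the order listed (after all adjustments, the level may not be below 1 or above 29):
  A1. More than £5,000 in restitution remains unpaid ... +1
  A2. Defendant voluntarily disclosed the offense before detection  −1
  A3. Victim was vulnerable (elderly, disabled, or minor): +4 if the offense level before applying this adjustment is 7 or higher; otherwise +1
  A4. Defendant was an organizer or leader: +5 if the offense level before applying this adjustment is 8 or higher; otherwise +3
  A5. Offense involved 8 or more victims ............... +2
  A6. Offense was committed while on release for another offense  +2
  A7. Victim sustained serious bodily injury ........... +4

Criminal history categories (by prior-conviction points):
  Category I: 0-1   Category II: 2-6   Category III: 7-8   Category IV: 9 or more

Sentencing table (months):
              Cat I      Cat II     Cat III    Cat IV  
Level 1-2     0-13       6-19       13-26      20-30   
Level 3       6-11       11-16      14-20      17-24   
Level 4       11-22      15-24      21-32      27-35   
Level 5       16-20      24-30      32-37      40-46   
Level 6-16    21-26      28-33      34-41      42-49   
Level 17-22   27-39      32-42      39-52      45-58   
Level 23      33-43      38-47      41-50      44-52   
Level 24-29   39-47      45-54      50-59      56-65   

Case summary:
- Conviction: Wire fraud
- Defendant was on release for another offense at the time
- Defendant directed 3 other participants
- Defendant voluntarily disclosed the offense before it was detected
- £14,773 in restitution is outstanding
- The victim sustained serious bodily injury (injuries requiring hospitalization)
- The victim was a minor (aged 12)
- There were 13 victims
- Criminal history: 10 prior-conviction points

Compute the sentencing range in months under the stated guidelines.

56-65 months

Base offense level for wire fraud: 13.
A1 applies: 13 + 1 = 14.
A2 applies: 14 − 1 = 13.
A3 applies (level before this adjustment is 13 ≥ 7, so +4): 13 + 4 = 17.
A4 applies (level before this adjustment is 17 ≥ 8, so +5): 17 + 5 = 22.
A5 applies: 22 + 2 = 24.
A6 applies: 24 + 2 = 26.
A7 applies: 26 + 4 = 30.
Level 30 exceeds the maximum of 29; capped at 29.
Final offense level: 29.
Criminal history: 10 prior points → Category IV (9+).
Level 29 falls in the 24-29 band.
Grid: Level 24-29 × Category IV = 56-65 months.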